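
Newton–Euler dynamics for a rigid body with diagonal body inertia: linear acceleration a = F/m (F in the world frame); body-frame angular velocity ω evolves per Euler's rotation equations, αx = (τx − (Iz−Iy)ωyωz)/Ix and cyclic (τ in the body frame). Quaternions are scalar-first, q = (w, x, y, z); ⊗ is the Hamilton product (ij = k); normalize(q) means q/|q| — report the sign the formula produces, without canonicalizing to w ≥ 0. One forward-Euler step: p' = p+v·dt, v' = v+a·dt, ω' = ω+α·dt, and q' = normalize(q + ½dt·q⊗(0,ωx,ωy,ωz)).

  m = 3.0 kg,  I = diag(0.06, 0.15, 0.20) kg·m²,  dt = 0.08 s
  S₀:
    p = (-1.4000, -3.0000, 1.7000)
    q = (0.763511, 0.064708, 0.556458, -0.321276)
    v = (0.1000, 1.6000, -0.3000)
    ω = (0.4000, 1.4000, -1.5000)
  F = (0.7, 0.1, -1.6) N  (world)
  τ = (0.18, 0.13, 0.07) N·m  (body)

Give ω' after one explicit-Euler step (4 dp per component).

ω' = (0.7800, 1.4245, -1.4922)

α = I⁻¹(τ − ω×Iω) = (4.7500, 0.3067, 0.0980)
ω + α·dt = (0.7800, 1.4245, -1.4922)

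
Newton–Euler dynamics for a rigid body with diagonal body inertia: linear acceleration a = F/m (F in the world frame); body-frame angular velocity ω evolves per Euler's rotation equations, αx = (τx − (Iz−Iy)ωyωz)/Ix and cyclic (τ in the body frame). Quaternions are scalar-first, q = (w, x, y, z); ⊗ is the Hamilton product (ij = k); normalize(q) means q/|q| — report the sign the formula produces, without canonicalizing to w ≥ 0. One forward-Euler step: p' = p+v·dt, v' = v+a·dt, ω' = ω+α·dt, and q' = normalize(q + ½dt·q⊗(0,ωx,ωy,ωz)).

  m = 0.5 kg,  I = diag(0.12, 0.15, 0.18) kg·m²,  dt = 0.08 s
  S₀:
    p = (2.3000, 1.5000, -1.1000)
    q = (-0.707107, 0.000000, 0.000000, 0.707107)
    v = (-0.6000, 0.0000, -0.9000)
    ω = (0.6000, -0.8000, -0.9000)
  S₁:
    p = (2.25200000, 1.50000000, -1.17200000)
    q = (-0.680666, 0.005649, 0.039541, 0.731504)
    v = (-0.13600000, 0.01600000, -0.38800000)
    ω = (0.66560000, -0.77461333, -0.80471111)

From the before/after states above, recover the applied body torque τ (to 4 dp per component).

τ = (0.1200, 0.0800, 0.2000)

ω₁ − ω₀ = (0.06560000, 0.02538667, 0.09528889)
precession coupling = (0.0216, 0.0324, -0.0144)
I·α + gyro = (0.1200, 0.0800, 0.2000)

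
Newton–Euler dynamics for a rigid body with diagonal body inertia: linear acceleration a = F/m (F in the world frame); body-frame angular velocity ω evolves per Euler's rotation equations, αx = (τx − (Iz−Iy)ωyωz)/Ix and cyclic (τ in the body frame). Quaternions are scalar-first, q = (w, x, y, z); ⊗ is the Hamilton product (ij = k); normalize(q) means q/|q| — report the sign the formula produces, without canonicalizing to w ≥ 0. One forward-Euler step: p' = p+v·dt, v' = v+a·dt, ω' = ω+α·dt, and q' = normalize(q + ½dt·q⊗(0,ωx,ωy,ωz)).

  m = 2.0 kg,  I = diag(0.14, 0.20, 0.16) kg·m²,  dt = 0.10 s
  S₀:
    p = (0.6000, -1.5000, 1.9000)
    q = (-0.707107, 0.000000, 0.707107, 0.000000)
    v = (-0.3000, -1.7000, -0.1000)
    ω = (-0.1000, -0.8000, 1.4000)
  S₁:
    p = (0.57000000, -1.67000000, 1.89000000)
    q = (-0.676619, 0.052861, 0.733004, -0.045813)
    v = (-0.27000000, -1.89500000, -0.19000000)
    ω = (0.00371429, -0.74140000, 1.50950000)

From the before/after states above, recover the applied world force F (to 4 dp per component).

velocity change Δv = (0.03000000, -0.19500000, -0.09000000)
F = m·Δv/dt = (0.6000, -3.9000, -1.8000)

F = (0.6000, -3.9000, -1.8000)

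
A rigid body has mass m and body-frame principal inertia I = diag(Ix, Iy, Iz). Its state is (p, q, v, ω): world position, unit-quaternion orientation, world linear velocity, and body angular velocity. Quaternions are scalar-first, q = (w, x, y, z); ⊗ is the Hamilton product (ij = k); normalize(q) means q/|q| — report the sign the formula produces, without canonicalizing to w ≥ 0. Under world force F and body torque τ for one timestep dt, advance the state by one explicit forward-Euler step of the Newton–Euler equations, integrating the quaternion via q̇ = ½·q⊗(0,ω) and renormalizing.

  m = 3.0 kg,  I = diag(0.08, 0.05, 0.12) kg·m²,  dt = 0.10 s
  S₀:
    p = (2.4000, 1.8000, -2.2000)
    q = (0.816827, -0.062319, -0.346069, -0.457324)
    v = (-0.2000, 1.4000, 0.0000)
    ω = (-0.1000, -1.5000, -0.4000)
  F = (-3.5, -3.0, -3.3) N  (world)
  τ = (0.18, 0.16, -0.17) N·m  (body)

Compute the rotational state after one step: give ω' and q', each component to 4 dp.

ω' = (0.0725, -1.1768, -0.5379)
q' = (0.7791, -0.0935, -0.4051, -0.4693)

ω×(Iω) gyroscopic = (0.0420, -0.0016, -0.0045)
angular accel α = (1.7250, 3.2320, -1.3792)
new body rate ω' = (0.0725, -1.1768, -0.5379)
q⊗(0,ω) = (-0.7082650, -0.6292411, -1.2044357, -0.2678592)
updated quaternion q' = (0.7791, -0.0935, -0.4051, -0.4693)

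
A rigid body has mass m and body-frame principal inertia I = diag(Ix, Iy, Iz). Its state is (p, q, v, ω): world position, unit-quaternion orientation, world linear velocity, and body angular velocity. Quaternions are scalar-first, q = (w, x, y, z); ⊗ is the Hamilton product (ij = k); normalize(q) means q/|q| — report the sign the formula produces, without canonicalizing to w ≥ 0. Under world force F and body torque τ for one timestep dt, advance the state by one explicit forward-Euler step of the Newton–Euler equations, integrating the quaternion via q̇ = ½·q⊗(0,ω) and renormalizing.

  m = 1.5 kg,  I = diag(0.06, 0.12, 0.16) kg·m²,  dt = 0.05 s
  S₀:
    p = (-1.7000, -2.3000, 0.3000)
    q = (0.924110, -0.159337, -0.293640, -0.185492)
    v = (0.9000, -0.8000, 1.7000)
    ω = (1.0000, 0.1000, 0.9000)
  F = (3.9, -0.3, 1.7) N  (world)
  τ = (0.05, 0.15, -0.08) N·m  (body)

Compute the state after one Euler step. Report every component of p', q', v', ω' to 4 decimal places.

ω×(Iω) gyroscopic = (0.0036, -0.0900, 0.0060)
angular accel α = (0.7733, 2.0000, -0.5375)
ω' = ω + α·dt = (1.0387, 0.2000, 0.8731)
Hamilton product q⊗(0,ω) = (0.3556438, 0.6783832, 0.0503223, 1.1094053)
q' = normalize(q + ½dt·q⊗(0,ω)) = (0.9325, -0.1423, -0.2922, -0.1577)
a = F/m = (2.6000, -0.2000, 1.1333)
p + v·dt = (-1.6550, -2.3400, 0.3850)
v + (F/m)dt = (1.0300, -0.8100, 1.7567)

p' = (-1.6550, -2.3400, 0.3850)
q' = (0.9325, -0.1423, -0.2922, -0.1577)
v' = (1.0300, -0.8100, 1.7567)
ω' = (1.0387, 0.2000, 0.8731)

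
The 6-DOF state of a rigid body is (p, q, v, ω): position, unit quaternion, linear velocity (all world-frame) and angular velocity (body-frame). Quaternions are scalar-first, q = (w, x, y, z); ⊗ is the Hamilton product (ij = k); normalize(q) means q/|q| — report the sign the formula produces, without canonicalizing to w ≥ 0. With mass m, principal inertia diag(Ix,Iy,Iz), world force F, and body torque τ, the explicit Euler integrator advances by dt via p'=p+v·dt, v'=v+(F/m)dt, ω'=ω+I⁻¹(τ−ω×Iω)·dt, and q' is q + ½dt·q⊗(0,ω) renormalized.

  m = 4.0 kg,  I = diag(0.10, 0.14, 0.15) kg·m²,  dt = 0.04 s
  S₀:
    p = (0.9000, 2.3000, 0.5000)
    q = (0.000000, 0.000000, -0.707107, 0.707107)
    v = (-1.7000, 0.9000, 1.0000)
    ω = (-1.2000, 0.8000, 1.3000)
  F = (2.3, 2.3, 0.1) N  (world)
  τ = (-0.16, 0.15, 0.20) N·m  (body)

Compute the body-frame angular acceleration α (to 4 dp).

α = (-1.7040, 0.5143, 1.5893)

ω×(Iω) gyroscopic = (0.0104, 0.0780, -0.0384)
α = I⁻¹(τ − ω×Iω) = (-1.7040, 0.5143, 1.5893)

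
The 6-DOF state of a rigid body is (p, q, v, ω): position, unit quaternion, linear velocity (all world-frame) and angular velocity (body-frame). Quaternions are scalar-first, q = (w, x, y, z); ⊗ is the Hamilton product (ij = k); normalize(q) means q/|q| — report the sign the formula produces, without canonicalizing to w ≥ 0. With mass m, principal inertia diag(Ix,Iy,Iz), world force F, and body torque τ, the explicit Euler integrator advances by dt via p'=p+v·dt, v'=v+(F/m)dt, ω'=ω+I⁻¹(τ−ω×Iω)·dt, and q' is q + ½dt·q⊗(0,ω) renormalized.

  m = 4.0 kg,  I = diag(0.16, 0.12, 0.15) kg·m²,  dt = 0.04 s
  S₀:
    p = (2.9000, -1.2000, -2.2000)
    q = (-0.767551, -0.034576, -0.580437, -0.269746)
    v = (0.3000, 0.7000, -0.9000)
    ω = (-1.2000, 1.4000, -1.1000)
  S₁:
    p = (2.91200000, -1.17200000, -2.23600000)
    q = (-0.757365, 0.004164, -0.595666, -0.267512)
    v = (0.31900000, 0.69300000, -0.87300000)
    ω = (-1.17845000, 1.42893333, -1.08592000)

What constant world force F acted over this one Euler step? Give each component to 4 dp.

v₁ − v₀ = (0.01900000, -0.00700000, 0.02700000)
F = m·Δv/dt = (1.9000, -0.7000, 2.7000)

F = (1.9000, -0.7000, 2.7000)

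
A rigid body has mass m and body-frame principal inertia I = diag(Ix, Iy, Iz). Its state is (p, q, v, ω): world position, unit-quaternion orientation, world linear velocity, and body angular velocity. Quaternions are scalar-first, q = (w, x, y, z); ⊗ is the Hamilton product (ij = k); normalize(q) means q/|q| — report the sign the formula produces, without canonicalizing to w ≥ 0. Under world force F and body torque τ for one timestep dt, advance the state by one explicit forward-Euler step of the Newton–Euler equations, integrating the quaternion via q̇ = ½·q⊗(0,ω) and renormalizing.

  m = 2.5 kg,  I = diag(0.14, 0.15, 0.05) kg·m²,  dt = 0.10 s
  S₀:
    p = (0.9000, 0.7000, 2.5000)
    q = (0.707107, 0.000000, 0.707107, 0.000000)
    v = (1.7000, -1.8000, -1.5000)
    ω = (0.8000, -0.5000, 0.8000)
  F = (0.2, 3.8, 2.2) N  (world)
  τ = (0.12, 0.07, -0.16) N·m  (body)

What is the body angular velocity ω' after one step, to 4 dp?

(τ − ω×Iω)/I = (0.5714, 0.0827, -3.1200)
ω' = ω + α·dt = (0.8571, -0.4917, 0.4880)

ω' = (0.8571, -0.4917, 0.4880)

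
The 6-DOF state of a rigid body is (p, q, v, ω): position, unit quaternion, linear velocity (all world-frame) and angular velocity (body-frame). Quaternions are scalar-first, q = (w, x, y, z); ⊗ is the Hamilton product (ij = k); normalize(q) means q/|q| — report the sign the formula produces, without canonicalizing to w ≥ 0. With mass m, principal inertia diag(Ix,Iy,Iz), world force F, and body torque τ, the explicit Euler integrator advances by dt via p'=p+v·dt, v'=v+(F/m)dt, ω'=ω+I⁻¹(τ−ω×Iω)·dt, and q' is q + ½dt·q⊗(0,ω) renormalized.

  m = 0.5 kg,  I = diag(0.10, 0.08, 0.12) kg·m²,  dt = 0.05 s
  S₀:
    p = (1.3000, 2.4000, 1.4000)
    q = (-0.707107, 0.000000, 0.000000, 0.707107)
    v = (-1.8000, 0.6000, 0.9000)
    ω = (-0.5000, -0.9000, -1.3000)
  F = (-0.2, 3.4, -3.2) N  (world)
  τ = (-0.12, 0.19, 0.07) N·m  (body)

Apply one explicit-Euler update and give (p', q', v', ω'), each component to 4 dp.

p + v·dt = (1.2100, 2.4300, 1.4450)
v + (F/m)dt = (-1.8200, 0.9400, 0.5800)
angular accel α = (-1.6680, 2.5375, 0.6583)
ω' = ω + α·dt = (-0.5834, -0.7731, -1.2671)
Hamilton product q⊗(0,ω) = (0.9192391, 0.9899498, 0.2828428, 0.9192391)
updated quaternion q' = (-0.6835, 0.0247, 0.0071, 0.7295)

p' = (1.2100, 2.4300, 1.4450)
q' = (-0.6835, 0.0247, 0.0071, 0.7295)
v' = (-1.8200, 0.9400, 0.5800)
ω' = (-0.5834, -0.7731, -1.2671)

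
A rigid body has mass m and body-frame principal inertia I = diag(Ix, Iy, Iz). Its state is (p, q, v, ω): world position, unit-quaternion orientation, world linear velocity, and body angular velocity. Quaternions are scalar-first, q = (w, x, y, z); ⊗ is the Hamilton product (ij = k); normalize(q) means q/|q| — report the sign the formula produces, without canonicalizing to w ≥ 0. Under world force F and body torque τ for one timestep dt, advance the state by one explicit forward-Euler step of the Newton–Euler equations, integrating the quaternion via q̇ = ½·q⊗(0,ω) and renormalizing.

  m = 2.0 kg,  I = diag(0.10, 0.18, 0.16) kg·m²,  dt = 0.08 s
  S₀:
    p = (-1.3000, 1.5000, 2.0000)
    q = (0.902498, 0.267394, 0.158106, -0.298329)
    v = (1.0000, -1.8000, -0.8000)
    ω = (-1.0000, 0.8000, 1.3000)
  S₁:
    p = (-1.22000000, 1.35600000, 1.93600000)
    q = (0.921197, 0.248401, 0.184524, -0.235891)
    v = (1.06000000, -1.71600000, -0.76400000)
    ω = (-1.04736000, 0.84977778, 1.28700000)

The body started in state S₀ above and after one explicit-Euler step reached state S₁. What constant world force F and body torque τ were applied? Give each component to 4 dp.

F = (1.5000, 2.1000, 0.9000)
τ = (-0.0800, 0.1900, -0.0900)

Δω = ω₁−ω₀ = (-0.04736000, 0.04977778, -0.01300000)
I·α + gyro = (-0.0800, 0.1900, -0.0900)
v₁ − v₀ = (0.06000000, 0.08400000, 0.03600000)
F = m·Δv/dt = (1.5000, 2.1000, 0.9000)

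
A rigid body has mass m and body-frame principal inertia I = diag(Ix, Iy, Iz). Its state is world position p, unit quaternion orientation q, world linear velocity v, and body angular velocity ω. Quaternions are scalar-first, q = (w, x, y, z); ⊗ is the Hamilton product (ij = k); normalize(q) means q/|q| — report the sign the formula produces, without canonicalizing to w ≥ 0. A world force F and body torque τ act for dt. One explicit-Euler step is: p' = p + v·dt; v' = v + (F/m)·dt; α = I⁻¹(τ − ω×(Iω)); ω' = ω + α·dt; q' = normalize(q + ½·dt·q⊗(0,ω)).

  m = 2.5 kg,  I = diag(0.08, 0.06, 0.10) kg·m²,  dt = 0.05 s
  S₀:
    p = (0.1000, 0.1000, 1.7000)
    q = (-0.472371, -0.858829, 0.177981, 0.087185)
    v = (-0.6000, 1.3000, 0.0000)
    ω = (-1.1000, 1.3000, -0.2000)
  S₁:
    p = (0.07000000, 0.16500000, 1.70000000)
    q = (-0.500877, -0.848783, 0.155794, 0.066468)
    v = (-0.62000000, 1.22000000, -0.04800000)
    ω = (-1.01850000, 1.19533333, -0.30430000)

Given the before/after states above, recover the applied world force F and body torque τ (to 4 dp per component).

rate change Δω = (0.08150000, -0.10466667, -0.10430000)
gyro term ω₀×Iω₀ = (-0.0104, -0.0044, 0.0286)
τ = I·(Δω/dt) + ω₀×(Iω₀) = (0.1200, -0.1300, -0.1800)
Δv = v₁−v₀ = (-0.02000000, -0.08000000, -0.04800000)
m·(v₁−v₀)/dt = (-1.0000, -4.0000, -2.4000)

F = (-1.0000, -4.0000, -2.4000)
τ = (0.1200, -0.1300, -0.1800)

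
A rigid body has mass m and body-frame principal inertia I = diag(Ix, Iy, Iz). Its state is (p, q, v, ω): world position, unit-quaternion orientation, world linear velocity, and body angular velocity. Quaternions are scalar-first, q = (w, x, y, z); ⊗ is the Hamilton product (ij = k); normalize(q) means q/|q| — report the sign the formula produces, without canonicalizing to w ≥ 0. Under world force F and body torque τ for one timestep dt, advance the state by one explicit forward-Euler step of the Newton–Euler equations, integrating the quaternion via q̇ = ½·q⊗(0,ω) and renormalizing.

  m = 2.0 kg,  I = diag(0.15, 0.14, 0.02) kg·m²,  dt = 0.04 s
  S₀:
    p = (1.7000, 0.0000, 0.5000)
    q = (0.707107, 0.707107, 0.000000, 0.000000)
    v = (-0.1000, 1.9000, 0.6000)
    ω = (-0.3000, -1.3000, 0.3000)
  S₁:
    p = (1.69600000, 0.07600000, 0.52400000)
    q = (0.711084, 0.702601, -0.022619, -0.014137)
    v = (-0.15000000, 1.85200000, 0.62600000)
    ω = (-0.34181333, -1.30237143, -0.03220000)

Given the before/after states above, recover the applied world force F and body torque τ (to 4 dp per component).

Δv = v₁−v₀ = (-0.05000000, -0.04800000, 0.02600000)
applied force F = (-2.5000, -2.4000, 1.3000)
ω₁ − ω₀ = (-0.04181333, -0.00237143, -0.33220000)
I·α + gyro = (-0.1100, -0.0200, -0.1700)

F = (-2.5000, -2.4000, 1.3000)
τ = (-0.1100, -0.0200, -0.1700)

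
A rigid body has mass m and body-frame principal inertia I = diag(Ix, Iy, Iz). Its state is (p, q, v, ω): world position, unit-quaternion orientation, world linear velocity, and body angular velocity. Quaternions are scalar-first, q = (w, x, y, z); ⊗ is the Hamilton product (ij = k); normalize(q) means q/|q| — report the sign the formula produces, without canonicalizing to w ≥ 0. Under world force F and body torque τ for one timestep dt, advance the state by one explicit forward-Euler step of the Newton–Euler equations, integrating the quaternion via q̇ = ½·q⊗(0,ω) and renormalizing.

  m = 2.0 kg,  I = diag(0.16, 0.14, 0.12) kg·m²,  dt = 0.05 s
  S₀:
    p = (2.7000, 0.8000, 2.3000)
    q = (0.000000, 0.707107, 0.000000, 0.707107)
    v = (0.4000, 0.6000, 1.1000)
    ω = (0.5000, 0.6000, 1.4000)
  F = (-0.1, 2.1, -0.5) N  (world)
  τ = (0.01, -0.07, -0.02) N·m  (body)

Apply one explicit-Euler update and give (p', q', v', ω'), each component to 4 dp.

p' = (2.7200, 0.8300, 2.3550)
q' = (-0.0336, 0.6959, -0.0159, 0.7171)
v' = (0.3975, 0.6525, 1.0875)
ω' = (0.5084, 0.5650, 1.3942)

(τ − ω×Iω)/I = (0.1675, -0.7000, -0.1167)
ω + α·dt = (0.5084, 0.5650, 1.3942)
2q̇ = q⊗(0,ω) = (-1.3435033, -0.4242642, -0.6363963, 0.4242642)
q + ½dt·q⊗(0,ω), renormalized = (-0.0336, 0.6959, -0.0159, 0.7171)
a = F/m = (-0.0500, 1.0500, -0.2500)
p + v·dt = (2.7200, 0.8300, 2.3550)
v' = v + a·dt = (0.3975, 0.6525, 1.0875)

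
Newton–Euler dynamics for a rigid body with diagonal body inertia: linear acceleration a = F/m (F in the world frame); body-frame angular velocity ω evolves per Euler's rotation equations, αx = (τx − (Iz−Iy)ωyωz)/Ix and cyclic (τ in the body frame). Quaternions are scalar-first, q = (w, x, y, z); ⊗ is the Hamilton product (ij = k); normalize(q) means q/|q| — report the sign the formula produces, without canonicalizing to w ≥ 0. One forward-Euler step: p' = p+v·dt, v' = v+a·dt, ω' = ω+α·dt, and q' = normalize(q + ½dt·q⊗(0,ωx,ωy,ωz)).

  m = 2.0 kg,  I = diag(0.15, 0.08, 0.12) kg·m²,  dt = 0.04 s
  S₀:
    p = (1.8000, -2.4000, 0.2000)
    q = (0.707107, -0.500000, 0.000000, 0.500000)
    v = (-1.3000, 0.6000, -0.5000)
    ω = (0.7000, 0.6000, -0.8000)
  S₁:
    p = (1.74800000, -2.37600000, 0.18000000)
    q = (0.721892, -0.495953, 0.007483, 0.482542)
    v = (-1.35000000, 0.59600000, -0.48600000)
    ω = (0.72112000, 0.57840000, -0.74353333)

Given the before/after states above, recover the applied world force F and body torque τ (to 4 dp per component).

Δv = v₁−v₀ = (-0.05000000, -0.00400000, 0.01400000)
m·(v₁−v₀)/dt = (-2.5000, -0.2000, 0.7000)
Δω = ω₁−ω₀ = (0.02112000, -0.02160000, 0.05646667)
gyro term ω₀×Iω₀ = (-0.0192, -0.0168, -0.0294)
I·α + gyro = (0.0600, -0.0600, 0.1400)

F = (-2.5000, -0.2000, 0.7000)
τ = (0.0600, -0.0600, 0.1400)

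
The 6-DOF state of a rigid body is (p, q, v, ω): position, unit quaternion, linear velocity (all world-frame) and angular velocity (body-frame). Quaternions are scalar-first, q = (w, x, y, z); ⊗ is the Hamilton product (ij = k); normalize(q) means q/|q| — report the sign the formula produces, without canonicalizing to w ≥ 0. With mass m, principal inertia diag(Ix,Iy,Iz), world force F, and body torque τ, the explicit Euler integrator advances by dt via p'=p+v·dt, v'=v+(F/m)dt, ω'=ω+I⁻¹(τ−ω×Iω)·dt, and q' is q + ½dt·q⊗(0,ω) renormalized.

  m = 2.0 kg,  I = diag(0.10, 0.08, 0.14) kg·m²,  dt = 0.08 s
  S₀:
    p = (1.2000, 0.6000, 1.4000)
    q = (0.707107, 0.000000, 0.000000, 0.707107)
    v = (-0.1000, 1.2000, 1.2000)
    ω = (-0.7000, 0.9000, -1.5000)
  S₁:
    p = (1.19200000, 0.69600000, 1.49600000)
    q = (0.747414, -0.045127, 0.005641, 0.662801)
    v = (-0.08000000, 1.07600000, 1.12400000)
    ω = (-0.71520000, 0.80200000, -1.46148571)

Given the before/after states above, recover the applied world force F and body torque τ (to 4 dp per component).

F = (0.5000, -3.1000, -1.9000)
τ = (-0.1000, -0.1400, 0.0800)

v₁ − v₀ = (0.02000000, -0.12400000, -0.07600000)
F = m·Δv/dt = (0.5000, -3.1000, -1.9000)
rate change Δω = (-0.01520000, -0.09800000, 0.03851429)
ω₀×(Iω₀) = (-0.0810, -0.0420, 0.0126)
τ = I·(Δω/dt) + ω₀×(Iω₀) = (-0.1000, -0.1400, 0.0800)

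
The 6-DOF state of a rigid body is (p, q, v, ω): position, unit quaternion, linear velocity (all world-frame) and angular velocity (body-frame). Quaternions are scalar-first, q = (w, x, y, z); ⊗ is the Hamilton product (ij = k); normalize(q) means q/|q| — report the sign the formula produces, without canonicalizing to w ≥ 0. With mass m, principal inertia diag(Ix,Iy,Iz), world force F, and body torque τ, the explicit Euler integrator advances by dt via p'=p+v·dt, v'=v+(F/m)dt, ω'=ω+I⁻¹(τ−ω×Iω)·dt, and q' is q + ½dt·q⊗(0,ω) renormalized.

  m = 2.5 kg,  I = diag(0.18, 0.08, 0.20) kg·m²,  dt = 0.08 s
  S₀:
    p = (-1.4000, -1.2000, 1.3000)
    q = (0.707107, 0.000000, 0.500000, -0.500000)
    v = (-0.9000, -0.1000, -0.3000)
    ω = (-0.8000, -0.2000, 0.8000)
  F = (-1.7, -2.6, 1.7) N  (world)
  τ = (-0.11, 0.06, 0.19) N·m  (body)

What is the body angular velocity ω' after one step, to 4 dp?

(τ − ω×Iω)/I = (-0.5044, 0.5900, 1.0300)
ω' = ω + α·dt = (-0.8404, -0.1528, 0.8824)

ω' = (-0.8404, -0.1528, 0.8824)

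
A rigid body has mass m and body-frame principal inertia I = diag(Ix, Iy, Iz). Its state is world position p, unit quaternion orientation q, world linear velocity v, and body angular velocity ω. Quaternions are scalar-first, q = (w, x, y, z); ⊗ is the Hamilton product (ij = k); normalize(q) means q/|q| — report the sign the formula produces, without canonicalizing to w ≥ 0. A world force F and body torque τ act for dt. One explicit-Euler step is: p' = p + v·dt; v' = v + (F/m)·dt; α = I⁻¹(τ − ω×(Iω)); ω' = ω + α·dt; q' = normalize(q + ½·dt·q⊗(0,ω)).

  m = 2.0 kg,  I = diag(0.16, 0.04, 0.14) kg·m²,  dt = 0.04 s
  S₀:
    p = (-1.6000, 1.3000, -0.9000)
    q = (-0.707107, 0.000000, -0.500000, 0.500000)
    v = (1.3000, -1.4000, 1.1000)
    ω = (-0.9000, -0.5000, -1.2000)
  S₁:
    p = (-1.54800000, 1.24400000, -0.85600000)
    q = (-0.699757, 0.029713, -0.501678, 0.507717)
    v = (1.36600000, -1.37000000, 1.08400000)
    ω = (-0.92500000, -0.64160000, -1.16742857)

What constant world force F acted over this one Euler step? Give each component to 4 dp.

velocity change Δv = (0.06600000, 0.03000000, -0.01600000)
m·(v₁−v₀)/dt = (3.3000, 1.5000, -0.8000)

F = (3.3000, 1.5000, -0.8000)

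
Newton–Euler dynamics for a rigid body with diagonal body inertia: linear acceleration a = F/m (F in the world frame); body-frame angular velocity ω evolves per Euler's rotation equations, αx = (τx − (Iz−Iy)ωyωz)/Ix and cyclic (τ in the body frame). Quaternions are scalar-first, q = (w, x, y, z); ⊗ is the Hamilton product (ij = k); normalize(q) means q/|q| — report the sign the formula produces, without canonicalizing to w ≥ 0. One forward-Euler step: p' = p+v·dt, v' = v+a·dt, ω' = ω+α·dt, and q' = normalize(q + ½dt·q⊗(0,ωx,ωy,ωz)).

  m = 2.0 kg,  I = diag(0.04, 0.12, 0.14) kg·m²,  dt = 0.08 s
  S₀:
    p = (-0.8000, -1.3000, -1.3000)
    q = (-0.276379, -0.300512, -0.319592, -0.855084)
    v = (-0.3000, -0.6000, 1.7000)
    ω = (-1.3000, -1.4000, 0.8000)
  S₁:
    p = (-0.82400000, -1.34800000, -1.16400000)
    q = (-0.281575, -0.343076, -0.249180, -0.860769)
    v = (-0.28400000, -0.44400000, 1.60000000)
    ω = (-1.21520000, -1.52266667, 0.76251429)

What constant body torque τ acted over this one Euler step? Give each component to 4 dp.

Δω = ω₁−ω₀ = (0.08480000, -0.12266667, -0.03748571)
ω₀×(Iω₀) = (-0.0224, 0.1040, 0.1456)
τ = I·(Δω/dt) + ω₀×(Iω₀) = (0.0200, -0.0800, 0.0800)

τ = (0.0200, -0.0800, 0.0800)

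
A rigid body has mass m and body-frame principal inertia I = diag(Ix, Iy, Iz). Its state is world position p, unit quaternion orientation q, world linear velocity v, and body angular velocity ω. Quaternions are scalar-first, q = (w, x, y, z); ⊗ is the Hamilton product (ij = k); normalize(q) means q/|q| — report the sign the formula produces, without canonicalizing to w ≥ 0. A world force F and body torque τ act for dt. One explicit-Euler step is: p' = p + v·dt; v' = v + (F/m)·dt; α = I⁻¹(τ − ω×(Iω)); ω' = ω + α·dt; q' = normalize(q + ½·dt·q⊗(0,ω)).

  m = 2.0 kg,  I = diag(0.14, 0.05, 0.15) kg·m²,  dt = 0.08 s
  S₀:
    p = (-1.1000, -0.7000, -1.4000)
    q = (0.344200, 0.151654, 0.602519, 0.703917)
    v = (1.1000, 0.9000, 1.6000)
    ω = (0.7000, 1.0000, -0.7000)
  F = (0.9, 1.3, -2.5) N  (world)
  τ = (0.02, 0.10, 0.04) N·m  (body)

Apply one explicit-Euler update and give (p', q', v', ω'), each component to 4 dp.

p' = (-1.0120, -0.6280, -1.2720)
q' = (0.3350, 0.1161, 0.6392, 0.6824)
v' = (1.1360, 0.9520, 1.5000)
ω' = (0.7514, 1.1522, -0.6451)

(τ − ω×Iω)/I = (0.6429, 1.9020, 0.6867)
ω' = ω + α·dt = (0.7514, 1.1522, -0.6451)
2q̇ = q⊗(0,ω) = (-0.2159349, -0.8847403, 0.9430997, -0.5110493)
updated quaternion q' = (0.3350, 0.1161, 0.6392, 0.6824)
linear accel F/m = (0.4500, 0.6500, -1.2500)
new position p' = (-1.0120, -0.6280, -1.2720)
v' = v + a·dt = (1.1360, 0.9520, 1.5000)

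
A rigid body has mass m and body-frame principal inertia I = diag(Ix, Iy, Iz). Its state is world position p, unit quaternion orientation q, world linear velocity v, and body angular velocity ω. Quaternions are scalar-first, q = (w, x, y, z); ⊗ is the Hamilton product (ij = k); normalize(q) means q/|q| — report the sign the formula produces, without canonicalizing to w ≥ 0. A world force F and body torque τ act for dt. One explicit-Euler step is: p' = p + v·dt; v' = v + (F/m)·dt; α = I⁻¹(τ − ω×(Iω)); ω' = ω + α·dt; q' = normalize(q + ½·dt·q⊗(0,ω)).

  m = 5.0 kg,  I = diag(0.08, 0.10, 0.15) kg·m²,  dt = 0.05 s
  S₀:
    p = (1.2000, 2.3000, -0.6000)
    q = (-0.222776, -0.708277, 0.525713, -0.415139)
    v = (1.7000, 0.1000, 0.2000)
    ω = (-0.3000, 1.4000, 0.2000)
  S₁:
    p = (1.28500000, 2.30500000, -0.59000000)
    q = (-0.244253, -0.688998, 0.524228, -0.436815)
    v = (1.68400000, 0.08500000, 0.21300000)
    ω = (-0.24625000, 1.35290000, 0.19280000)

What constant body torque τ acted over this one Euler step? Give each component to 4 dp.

τ = (0.1000, -0.0900, -0.0300)

ω₁ − ω₀ = (0.05375000, -0.04710000, -0.00720000)
precession coupling = (0.0140, 0.0042, -0.0084)
applied torque τ = (0.1000, -0.0900, -0.0300)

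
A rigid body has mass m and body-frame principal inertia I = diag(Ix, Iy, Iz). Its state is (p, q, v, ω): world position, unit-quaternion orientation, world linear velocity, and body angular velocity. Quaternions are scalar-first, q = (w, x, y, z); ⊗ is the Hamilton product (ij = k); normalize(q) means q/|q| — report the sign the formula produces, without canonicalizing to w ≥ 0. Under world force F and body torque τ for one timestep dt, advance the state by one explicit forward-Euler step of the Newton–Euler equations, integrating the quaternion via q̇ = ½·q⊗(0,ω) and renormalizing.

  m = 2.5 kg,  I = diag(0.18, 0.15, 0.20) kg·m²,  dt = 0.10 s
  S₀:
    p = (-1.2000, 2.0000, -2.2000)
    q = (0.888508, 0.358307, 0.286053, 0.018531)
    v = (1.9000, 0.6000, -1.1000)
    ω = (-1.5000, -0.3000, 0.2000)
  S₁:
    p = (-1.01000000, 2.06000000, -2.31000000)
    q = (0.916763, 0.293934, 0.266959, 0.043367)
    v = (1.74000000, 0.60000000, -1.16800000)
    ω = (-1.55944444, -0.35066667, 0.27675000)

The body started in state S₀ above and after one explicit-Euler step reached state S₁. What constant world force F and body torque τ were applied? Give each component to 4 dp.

F = (-4.0000, 0.0000, -1.7000)
τ = (-0.1100, -0.0700, 0.1400)

velocity change Δv = (-0.16000000, 0.00000000, -0.06800000)
m·(v₁−v₀)/dt = (-4.0000, 0.0000, -1.7000)
Δω = ω₁−ω₀ = (-0.05944444, -0.05066667, 0.07675000)
τ = I·(Δω/dt) + ω₀×(Iω₀) = (-0.1100, -0.0700, 0.1400)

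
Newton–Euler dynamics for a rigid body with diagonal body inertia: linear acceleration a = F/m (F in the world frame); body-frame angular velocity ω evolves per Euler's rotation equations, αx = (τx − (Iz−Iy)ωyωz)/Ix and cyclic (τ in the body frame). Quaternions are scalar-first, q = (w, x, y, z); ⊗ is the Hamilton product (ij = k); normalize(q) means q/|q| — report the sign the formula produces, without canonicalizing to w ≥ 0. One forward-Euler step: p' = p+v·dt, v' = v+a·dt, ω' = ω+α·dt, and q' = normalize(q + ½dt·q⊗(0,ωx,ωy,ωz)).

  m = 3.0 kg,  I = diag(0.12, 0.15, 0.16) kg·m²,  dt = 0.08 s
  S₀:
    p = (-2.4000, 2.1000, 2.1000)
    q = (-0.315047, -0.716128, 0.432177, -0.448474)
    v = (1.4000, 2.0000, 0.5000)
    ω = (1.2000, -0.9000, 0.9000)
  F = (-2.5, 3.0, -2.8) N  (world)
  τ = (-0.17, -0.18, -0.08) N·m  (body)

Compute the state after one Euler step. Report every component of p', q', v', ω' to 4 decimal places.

a = F/m = (-0.8333, 1.0000, -0.9333)
new position p' = (-2.2880, 2.2600, 2.1400)
v' = v + a·dt = (1.3333, 2.0800, 0.4253)
α = I⁻¹(τ − ω×Iω) = (-1.3492, -0.9120, -0.2975)
ω + α·dt = (1.0921, -0.9730, 0.8762)
q⊗(0,ω) = (1.6519395, -0.3927237, 0.3898887, -0.1576395)
updated quaternion q' = (-0.2484, -0.7301, 0.4467, -0.4537)

p' = (-2.2880, 2.2600, 2.1400)
q' = (-0.2484, -0.7301, 0.4467, -0.4537)
v' = (1.3333, 2.0800, 0.4253)
ω' = (1.0921, -0.9730, 0.8762)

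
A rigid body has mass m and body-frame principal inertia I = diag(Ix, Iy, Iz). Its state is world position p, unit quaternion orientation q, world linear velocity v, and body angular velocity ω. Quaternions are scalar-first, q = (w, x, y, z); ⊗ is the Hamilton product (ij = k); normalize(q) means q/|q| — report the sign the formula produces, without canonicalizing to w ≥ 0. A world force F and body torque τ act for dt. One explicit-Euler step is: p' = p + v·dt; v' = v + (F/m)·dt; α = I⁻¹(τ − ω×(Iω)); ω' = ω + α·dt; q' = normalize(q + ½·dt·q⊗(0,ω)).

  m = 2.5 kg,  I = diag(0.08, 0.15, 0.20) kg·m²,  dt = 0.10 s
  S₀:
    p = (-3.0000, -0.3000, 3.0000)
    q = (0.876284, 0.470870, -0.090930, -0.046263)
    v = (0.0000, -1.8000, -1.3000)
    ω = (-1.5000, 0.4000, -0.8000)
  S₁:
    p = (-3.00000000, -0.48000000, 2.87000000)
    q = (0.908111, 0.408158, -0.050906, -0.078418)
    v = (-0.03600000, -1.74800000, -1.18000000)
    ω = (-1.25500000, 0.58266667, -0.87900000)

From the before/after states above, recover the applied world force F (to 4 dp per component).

F = (-0.9000, 1.3000, 3.0000)

Δv = v₁−v₀ = (-0.03600000, 0.05200000, 0.12000000)
applied force F = (-0.9000, 1.3000, 3.0000)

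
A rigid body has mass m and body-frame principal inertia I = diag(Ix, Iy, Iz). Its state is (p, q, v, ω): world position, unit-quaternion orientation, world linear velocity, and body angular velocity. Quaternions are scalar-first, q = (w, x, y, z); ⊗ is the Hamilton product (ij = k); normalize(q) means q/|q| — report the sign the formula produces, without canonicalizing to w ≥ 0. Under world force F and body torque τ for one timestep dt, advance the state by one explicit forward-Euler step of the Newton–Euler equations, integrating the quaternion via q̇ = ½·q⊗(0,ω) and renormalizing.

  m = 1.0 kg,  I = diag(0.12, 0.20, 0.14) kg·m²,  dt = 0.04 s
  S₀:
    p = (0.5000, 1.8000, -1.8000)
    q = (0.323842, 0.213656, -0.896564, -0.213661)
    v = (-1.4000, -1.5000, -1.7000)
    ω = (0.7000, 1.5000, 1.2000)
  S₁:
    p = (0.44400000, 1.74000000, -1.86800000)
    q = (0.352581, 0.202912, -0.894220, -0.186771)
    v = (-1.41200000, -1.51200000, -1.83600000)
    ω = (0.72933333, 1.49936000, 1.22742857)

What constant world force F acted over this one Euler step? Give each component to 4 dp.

velocity change Δv = (-0.01200000, -0.01200000, -0.13600000)
m·(v₁−v₀)/dt = (-0.3000, -0.3000, -3.4000)

F = (-0.3000, -0.3000, -3.4000)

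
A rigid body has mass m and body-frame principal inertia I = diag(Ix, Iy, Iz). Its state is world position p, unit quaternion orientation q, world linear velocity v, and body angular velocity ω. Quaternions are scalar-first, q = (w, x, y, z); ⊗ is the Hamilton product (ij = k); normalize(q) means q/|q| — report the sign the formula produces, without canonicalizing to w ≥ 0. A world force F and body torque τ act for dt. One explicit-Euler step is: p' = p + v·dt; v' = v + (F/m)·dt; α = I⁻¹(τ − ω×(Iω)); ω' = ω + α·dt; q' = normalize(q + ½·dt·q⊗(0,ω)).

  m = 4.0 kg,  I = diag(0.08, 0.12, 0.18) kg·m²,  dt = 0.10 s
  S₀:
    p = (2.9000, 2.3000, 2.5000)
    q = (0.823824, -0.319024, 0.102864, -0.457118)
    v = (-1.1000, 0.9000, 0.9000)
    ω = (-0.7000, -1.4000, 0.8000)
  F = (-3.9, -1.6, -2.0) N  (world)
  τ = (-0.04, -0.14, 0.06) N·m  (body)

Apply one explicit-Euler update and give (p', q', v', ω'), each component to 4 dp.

p + v·dt = (2.7900, 2.3900, 2.5900)
v' = v + a·dt = (-1.1975, 0.8600, 0.8500)
precession coupling ω×(Iω) = (-0.0672, 0.0560, 0.0392)
α = I⁻¹(τ − ω×Iω) = (0.3400, -1.6333, 0.1156)
new body rate ω' = (-0.6660, -1.5633, 0.8116)
Hamilton product q⊗(0,ω) = (0.2863872, -1.1343508, -0.5781518, 1.1776976)
q + ½dt·q⊗(0,ω), renormalized = (0.8349, -0.3743, 0.0737, -0.3967)

p' = (2.7900, 2.3900, 2.5900)
q' = (0.8349, -0.3743, 0.0737, -0.3967)
v' = (-1.1975, 0.8600, 0.8500)
ω' = (-0.6660, -1.5633, 0.8116)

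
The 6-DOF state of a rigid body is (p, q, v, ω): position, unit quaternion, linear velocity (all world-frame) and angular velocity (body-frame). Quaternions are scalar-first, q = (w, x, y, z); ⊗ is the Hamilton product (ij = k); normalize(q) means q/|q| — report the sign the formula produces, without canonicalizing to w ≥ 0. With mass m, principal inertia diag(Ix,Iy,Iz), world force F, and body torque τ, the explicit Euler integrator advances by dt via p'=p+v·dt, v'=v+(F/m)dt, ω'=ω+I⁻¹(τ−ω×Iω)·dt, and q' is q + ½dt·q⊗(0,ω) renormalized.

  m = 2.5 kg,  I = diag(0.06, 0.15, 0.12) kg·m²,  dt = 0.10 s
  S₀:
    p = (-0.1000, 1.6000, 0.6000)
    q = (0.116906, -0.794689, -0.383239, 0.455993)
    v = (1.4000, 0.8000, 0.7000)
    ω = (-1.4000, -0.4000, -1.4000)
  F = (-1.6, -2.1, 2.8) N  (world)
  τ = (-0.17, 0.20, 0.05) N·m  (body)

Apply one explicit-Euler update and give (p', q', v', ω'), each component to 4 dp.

p + v·dt = (0.0400, 1.6800, 0.6700)
v' = v + a·dt = (1.3360, 0.7160, 0.8120)
ω×(Iω) gyroscopic = (-0.0168, -0.1176, 0.0504)
angular accel α = (-2.5533, 2.1173, -0.0033)
new body rate ω' = (-1.6553, -0.1883, -1.4003)
2q̇ = q⊗(0,ω) = (-0.6274700, 0.5552634, -1.7977172, -0.3823274)
q + ½dt·q⊗(0,ω), renormalized = (0.0851, -0.7630, -0.4707, 0.4347)

p' = (0.0400, 1.6800, 0.6700)
q' = (0.0851, -0.7630, -0.4707, 0.4347)
v' = (1.3360, 0.7160, 0.8120)
ω' = (-1.6553, -0.1883, -1.4003)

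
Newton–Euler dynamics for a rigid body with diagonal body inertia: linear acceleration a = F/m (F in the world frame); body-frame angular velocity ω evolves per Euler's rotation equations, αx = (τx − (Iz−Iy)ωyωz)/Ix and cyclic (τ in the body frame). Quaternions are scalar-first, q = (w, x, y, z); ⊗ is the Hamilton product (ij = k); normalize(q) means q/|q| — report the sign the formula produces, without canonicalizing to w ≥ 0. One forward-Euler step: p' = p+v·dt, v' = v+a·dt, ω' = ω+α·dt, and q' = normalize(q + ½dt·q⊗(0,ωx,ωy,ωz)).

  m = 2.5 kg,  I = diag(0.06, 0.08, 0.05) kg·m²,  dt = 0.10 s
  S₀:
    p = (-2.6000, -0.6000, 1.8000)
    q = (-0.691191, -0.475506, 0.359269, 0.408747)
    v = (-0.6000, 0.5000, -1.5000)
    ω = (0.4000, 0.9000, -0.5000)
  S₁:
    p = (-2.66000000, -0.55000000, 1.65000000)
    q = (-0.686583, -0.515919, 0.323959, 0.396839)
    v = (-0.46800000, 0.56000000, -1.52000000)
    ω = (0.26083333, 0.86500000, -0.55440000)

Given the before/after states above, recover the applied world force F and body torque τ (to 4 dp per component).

rate change Δω = (-0.13916667, -0.03500000, -0.05440000)
applied torque τ = (-0.0700, -0.0300, -0.0200)
velocity change Δv = (0.13200000, 0.06000000, -0.02000000)
m·(v₁−v₀)/dt = (3.3000, 1.5000, -0.5000)

F = (3.3000, 1.5000, -0.5000)
τ = (-0.0700, -0.0300, -0.0200)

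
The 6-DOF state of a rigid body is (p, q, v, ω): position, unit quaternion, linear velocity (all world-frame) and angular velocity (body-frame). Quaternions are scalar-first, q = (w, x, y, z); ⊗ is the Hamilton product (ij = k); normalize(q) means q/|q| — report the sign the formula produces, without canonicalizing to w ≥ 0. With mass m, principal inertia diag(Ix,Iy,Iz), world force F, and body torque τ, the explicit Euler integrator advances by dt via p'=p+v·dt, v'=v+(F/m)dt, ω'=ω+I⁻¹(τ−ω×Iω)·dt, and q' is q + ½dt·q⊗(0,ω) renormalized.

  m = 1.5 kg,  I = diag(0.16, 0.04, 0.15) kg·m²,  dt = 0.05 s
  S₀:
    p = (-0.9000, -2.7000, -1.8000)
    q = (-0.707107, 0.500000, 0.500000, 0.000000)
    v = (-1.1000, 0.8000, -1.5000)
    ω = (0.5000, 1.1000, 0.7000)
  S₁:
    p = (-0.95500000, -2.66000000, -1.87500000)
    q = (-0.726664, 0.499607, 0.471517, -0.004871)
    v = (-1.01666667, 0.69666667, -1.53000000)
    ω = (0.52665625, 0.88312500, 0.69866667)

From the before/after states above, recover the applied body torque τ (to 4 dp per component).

τ = (0.1700, -0.1700, -0.0700)

ω₁ − ω₀ = (0.02665625, -0.21687500, -0.00133333)
τ = I·(Δω/dt) + ω₀×(Iω₀) = (0.1700, -0.1700, -0.0700)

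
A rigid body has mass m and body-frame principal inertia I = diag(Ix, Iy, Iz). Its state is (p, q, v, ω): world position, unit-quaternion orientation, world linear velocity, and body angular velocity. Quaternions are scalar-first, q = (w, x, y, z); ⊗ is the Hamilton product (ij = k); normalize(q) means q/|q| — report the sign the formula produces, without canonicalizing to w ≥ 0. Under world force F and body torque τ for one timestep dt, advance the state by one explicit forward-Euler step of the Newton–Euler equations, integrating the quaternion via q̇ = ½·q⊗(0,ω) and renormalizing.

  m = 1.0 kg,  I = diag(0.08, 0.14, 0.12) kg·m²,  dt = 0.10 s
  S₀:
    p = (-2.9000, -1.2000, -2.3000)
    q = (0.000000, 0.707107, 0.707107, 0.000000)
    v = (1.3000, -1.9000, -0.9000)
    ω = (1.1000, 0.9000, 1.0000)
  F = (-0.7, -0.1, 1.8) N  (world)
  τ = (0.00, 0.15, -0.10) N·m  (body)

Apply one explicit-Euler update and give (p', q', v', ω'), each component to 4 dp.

precession coupling ω×(Iω) = (-0.0180, -0.0440, 0.0594)
α = I⁻¹(τ − ω×Iω) = (0.2250, 1.3857, -1.3283)
new body rate ω' = (1.1225, 1.0386, 0.8672)
Hamilton product q⊗(0,ω) = (-1.4142140, 0.7071070, -0.7071070, -0.1414214)
updated quaternion q' = (-0.0704, 0.7397, 0.6692, -0.0070)
new position p' = (-2.7700, -1.3900, -2.3900)
v + (F/m)dt = (1.2300, -1.9100, -0.7200)

p' = (-2.7700, -1.3900, -2.3900)
q' = (-0.0704, 0.7397, 0.6692, -0.0070)
v' = (1.2300, -1.9100, -0.7200)
ω' = (1.1225, 1.0386, 0.8672)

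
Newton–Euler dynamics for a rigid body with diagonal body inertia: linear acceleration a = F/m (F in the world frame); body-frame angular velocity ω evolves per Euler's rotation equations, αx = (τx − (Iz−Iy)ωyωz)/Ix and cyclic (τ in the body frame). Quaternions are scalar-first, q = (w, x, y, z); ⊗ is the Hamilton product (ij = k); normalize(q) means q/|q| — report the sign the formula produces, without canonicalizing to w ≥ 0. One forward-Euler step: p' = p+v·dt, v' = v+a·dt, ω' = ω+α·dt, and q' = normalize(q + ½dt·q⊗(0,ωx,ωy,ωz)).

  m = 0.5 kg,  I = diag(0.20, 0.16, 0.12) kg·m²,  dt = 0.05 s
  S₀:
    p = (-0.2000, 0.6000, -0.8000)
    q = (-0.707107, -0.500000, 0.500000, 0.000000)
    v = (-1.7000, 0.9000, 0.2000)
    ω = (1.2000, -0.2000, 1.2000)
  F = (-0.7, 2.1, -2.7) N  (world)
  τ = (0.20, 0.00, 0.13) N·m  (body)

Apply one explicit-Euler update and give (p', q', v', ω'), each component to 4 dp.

(τ − ω×Iω)/I = (0.9520, -0.7200, 1.0033)
new body rate ω' = (1.2476, -0.2360, 1.2502)
Hamilton product q⊗(0,ω) = (0.7000000, -0.2485284, 0.7414214, -1.3485284)
q' = normalize(q + ½dt·q⊗(0,ω)) = (-0.6890, -0.5058, 0.5181, -0.0337)
new position p' = (-0.2850, 0.6450, -0.7900)
new velocity v' = (-1.7700, 1.1100, -0.0700)

p' = (-0.2850, 0.6450, -0.7900)
q' = (-0.6890, -0.5058, 0.5181, -0.0337)
v' = (-1.7700, 1.1100, -0.0700)
ω' = (1.2476, -0.2360, 1.2502)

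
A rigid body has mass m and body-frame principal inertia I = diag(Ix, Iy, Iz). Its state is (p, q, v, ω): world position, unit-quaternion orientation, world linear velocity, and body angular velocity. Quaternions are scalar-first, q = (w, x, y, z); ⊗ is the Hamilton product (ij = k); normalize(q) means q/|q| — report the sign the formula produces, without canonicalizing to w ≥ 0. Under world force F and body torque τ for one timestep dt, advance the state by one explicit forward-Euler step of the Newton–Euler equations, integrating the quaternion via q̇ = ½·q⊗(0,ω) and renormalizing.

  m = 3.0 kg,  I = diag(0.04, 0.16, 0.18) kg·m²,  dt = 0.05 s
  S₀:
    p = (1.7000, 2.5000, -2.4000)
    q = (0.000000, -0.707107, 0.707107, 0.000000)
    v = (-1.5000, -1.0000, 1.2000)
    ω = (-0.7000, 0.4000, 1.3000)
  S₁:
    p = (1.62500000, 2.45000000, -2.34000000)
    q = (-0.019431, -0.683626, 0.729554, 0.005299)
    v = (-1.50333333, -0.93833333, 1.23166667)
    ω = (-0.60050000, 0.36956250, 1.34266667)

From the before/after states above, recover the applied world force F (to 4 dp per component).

Δv = v₁−v₀ = (-0.00333333, 0.06166667, 0.03166667)
F = m·Δv/dt = (-0.2000, 3.7000, 1.9000)

F = (-0.2000, 3.7000, 1.9000)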